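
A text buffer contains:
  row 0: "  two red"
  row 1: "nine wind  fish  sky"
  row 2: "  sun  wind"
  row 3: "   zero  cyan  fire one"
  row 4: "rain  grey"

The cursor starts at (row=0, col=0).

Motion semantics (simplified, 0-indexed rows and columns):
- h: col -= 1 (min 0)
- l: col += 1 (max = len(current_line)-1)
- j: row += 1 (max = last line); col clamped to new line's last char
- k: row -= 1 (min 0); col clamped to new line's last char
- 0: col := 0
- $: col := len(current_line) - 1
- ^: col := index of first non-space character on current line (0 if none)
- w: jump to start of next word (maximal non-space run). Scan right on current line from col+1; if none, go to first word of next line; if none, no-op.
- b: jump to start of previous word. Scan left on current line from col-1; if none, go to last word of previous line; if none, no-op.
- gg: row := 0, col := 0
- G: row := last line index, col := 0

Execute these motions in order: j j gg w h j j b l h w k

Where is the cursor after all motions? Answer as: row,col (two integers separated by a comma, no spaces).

Answer: 1,2

Derivation:
After 1 (j): row=1 col=0 char='n'
After 2 (j): row=2 col=0 char='_'
After 3 (gg): row=0 col=0 char='_'
After 4 (w): row=0 col=2 char='t'
After 5 (h): row=0 col=1 char='_'
After 6 (j): row=1 col=1 char='i'
After 7 (j): row=2 col=1 char='_'
After 8 (b): row=1 col=17 char='s'
After 9 (l): row=1 col=18 char='k'
After 10 (h): row=1 col=17 char='s'
After 11 (w): row=2 col=2 char='s'
After 12 (k): row=1 col=2 char='n'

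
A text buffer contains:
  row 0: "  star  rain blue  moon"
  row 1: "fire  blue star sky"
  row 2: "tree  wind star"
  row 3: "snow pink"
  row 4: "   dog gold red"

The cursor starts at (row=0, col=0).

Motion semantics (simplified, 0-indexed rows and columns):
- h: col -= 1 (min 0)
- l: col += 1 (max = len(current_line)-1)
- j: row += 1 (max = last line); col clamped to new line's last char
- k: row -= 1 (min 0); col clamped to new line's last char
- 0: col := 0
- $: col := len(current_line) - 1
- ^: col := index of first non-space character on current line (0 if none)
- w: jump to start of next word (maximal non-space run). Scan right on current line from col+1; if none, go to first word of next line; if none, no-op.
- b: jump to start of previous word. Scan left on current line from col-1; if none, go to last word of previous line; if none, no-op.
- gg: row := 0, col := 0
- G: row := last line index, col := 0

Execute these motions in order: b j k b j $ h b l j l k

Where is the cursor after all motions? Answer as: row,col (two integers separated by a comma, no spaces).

After 1 (b): row=0 col=0 char='_'
After 2 (j): row=1 col=0 char='f'
After 3 (k): row=0 col=0 char='_'
After 4 (b): row=0 col=0 char='_'
After 5 (j): row=1 col=0 char='f'
After 6 ($): row=1 col=18 char='y'
After 7 (h): row=1 col=17 char='k'
After 8 (b): row=1 col=16 char='s'
After 9 (l): row=1 col=17 char='k'
After 10 (j): row=2 col=14 char='r'
After 11 (l): row=2 col=14 char='r'
After 12 (k): row=1 col=14 char='r'

Answer: 1,14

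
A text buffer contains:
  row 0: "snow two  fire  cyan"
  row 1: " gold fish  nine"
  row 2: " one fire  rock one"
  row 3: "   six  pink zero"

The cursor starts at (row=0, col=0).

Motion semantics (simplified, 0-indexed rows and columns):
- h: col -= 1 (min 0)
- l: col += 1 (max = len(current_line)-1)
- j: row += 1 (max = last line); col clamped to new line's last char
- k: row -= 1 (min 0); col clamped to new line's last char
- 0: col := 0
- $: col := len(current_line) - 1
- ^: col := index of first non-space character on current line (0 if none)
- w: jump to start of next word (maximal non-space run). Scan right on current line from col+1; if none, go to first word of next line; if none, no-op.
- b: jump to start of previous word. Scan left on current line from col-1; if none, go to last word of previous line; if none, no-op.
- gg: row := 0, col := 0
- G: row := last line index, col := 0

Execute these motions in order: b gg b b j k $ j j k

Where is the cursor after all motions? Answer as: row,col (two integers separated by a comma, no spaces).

Answer: 1,15

Derivation:
After 1 (b): row=0 col=0 char='s'
After 2 (gg): row=0 col=0 char='s'
After 3 (b): row=0 col=0 char='s'
After 4 (b): row=0 col=0 char='s'
After 5 (j): row=1 col=0 char='_'
After 6 (k): row=0 col=0 char='s'
After 7 ($): row=0 col=19 char='n'
After 8 (j): row=1 col=15 char='e'
After 9 (j): row=2 col=15 char='_'
After 10 (k): row=1 col=15 char='e'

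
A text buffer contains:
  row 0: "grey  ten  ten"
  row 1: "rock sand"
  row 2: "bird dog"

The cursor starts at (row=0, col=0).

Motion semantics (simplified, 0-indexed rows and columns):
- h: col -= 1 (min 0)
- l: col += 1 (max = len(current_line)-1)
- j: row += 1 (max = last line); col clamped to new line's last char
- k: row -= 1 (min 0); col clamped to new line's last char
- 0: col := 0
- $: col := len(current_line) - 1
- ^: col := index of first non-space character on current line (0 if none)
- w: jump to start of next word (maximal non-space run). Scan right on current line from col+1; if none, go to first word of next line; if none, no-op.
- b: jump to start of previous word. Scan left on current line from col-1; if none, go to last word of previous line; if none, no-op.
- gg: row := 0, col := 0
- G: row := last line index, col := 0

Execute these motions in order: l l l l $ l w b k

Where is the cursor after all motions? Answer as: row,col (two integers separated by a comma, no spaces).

Answer: 0,11

Derivation:
After 1 (l): row=0 col=1 char='r'
After 2 (l): row=0 col=2 char='e'
After 3 (l): row=0 col=3 char='y'
After 4 (l): row=0 col=4 char='_'
After 5 ($): row=0 col=13 char='n'
After 6 (l): row=0 col=13 char='n'
After 7 (w): row=1 col=0 char='r'
After 8 (b): row=0 col=11 char='t'
After 9 (k): row=0 col=11 char='t'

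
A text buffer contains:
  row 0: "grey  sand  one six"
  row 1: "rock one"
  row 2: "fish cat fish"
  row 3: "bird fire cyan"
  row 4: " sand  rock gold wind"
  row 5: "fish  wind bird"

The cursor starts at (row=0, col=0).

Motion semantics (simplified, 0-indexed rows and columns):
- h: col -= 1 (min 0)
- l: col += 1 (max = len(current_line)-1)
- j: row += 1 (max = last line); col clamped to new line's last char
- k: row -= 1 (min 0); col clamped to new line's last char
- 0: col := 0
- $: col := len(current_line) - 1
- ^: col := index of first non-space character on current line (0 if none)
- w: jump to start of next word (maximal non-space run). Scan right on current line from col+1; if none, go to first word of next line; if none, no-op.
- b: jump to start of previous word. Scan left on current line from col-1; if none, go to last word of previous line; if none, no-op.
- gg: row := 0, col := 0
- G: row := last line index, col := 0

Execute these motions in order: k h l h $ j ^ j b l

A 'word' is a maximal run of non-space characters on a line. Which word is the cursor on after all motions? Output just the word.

Answer: one

Derivation:
After 1 (k): row=0 col=0 char='g'
After 2 (h): row=0 col=0 char='g'
After 3 (l): row=0 col=1 char='r'
After 4 (h): row=0 col=0 char='g'
After 5 ($): row=0 col=18 char='x'
After 6 (j): row=1 col=7 char='e'
After 7 (^): row=1 col=0 char='r'
After 8 (j): row=2 col=0 char='f'
After 9 (b): row=1 col=5 char='o'
After 10 (l): row=1 col=6 char='n'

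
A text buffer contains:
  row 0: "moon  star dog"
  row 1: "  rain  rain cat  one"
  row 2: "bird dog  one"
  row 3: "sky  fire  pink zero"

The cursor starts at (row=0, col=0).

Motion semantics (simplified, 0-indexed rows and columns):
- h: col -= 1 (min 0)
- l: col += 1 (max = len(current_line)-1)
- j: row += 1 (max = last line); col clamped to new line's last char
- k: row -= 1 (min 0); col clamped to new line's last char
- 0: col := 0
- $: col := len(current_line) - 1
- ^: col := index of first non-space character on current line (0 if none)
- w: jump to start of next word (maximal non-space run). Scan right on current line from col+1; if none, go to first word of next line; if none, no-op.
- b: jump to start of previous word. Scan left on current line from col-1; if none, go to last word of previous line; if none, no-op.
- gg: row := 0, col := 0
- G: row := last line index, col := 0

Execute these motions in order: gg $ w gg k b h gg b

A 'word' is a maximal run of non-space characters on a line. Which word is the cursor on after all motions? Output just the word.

Answer: moon

Derivation:
After 1 (gg): row=0 col=0 char='m'
After 2 ($): row=0 col=13 char='g'
After 3 (w): row=1 col=2 char='r'
After 4 (gg): row=0 col=0 char='m'
After 5 (k): row=0 col=0 char='m'
After 6 (b): row=0 col=0 char='m'
After 7 (h): row=0 col=0 char='m'
After 8 (gg): row=0 col=0 char='m'
After 9 (b): row=0 col=0 char='m'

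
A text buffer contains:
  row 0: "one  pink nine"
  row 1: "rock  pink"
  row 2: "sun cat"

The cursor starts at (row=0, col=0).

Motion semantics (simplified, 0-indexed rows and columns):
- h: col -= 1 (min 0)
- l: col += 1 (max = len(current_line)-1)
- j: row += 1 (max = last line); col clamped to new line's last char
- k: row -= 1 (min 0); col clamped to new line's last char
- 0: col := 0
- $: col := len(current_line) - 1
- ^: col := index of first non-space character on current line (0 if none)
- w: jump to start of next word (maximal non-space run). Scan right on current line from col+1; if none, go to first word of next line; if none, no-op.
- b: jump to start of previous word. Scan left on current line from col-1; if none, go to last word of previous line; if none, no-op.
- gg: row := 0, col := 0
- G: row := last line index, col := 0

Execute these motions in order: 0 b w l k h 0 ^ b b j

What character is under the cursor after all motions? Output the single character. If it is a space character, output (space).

After 1 (0): row=0 col=0 char='o'
After 2 (b): row=0 col=0 char='o'
After 3 (w): row=0 col=5 char='p'
After 4 (l): row=0 col=6 char='i'
After 5 (k): row=0 col=6 char='i'
After 6 (h): row=0 col=5 char='p'
After 7 (0): row=0 col=0 char='o'
After 8 (^): row=0 col=0 char='o'
After 9 (b): row=0 col=0 char='o'
After 10 (b): row=0 col=0 char='o'
After 11 (j): row=1 col=0 char='r'

Answer: r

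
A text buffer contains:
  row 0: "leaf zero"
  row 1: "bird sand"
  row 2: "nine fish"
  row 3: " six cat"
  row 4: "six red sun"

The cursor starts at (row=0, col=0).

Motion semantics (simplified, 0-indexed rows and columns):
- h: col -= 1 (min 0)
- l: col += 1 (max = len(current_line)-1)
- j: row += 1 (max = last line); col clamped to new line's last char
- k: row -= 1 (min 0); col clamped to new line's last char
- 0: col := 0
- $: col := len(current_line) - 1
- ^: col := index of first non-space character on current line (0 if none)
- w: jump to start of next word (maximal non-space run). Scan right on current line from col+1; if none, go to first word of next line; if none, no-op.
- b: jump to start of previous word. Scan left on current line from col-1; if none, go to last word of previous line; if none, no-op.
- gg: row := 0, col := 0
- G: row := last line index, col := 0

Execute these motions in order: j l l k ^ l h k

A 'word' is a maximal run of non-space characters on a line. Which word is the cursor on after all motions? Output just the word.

After 1 (j): row=1 col=0 char='b'
After 2 (l): row=1 col=1 char='i'
After 3 (l): row=1 col=2 char='r'
After 4 (k): row=0 col=2 char='a'
After 5 (^): row=0 col=0 char='l'
After 6 (l): row=0 col=1 char='e'
After 7 (h): row=0 col=0 char='l'
After 8 (k): row=0 col=0 char='l'

Answer: leaf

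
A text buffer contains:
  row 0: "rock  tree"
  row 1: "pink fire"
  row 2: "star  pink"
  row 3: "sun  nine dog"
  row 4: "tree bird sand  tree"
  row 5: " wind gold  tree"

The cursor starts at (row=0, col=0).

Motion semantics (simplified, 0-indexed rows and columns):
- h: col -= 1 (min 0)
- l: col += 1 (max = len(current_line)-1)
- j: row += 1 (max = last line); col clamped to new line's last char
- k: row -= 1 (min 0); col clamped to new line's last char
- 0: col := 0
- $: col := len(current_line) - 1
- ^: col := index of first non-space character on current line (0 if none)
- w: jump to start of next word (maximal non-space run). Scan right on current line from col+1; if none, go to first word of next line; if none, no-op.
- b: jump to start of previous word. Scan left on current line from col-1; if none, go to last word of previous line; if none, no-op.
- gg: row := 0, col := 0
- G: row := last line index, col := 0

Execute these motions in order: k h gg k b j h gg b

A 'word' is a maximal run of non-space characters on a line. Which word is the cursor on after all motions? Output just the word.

After 1 (k): row=0 col=0 char='r'
After 2 (h): row=0 col=0 char='r'
After 3 (gg): row=0 col=0 char='r'
After 4 (k): row=0 col=0 char='r'
After 5 (b): row=0 col=0 char='r'
After 6 (j): row=1 col=0 char='p'
After 7 (h): row=1 col=0 char='p'
After 8 (gg): row=0 col=0 char='r'
After 9 (b): row=0 col=0 char='r'

Answer: rock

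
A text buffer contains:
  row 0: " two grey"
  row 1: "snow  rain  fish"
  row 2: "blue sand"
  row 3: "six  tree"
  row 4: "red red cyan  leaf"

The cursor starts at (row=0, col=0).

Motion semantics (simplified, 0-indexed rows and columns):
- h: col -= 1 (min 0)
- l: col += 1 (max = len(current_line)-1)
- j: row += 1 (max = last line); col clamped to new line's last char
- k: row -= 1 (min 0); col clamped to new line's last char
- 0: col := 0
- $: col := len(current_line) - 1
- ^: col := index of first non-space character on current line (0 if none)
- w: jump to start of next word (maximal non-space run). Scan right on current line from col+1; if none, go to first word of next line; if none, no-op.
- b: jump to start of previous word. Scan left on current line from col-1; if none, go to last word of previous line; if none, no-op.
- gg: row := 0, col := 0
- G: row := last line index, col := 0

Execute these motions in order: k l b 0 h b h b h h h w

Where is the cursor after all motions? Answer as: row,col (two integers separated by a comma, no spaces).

Answer: 0,1

Derivation:
After 1 (k): row=0 col=0 char='_'
After 2 (l): row=0 col=1 char='t'
After 3 (b): row=0 col=1 char='t'
After 4 (0): row=0 col=0 char='_'
After 5 (h): row=0 col=0 char='_'
After 6 (b): row=0 col=0 char='_'
After 7 (h): row=0 col=0 char='_'
After 8 (b): row=0 col=0 char='_'
After 9 (h): row=0 col=0 char='_'
After 10 (h): row=0 col=0 char='_'
After 11 (h): row=0 col=0 char='_'
After 12 (w): row=0 col=1 char='t'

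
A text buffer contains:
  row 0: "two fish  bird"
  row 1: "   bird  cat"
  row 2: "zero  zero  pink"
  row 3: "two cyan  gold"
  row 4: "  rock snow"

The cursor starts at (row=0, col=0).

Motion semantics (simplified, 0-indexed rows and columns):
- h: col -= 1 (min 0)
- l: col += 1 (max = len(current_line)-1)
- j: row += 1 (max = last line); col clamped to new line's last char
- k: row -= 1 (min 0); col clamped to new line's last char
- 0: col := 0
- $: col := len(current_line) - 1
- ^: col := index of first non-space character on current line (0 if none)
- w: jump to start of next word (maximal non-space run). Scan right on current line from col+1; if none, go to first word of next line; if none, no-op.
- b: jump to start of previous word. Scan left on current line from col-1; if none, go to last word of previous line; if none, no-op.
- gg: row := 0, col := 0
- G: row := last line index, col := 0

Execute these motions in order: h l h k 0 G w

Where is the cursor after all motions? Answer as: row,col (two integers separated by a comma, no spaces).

Answer: 4,2

Derivation:
After 1 (h): row=0 col=0 char='t'
After 2 (l): row=0 col=1 char='w'
After 3 (h): row=0 col=0 char='t'
After 4 (k): row=0 col=0 char='t'
After 5 (0): row=0 col=0 char='t'
After 6 (G): row=4 col=0 char='_'
After 7 (w): row=4 col=2 char='r'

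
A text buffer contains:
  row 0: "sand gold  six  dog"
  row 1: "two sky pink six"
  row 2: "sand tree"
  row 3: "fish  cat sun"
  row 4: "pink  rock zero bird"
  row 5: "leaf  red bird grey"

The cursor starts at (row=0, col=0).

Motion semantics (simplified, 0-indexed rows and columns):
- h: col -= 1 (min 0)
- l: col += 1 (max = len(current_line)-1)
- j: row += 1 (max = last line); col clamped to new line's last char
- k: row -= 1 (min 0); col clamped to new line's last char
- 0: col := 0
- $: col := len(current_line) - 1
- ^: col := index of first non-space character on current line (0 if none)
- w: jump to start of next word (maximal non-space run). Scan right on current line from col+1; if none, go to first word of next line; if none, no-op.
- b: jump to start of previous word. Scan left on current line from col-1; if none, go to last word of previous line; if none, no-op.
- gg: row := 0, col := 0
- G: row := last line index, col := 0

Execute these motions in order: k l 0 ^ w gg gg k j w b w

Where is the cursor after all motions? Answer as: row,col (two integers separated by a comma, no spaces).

Answer: 1,4

Derivation:
After 1 (k): row=0 col=0 char='s'
After 2 (l): row=0 col=1 char='a'
After 3 (0): row=0 col=0 char='s'
After 4 (^): row=0 col=0 char='s'
After 5 (w): row=0 col=5 char='g'
After 6 (gg): row=0 col=0 char='s'
After 7 (gg): row=0 col=0 char='s'
After 8 (k): row=0 col=0 char='s'
After 9 (j): row=1 col=0 char='t'
After 10 (w): row=1 col=4 char='s'
After 11 (b): row=1 col=0 char='t'
After 12 (w): row=1 col=4 char='s'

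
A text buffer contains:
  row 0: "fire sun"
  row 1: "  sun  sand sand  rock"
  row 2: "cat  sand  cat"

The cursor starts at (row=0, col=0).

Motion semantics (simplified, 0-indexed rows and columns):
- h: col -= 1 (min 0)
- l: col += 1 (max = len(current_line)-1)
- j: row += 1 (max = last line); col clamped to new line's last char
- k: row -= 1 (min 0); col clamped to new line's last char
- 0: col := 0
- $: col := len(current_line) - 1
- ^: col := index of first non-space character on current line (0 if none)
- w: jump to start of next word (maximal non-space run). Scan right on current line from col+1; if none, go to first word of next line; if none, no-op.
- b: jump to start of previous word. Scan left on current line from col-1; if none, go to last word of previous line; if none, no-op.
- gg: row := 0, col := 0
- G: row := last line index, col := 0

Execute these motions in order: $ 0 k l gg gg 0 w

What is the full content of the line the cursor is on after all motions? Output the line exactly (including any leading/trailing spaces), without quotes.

Answer: fire sun

Derivation:
After 1 ($): row=0 col=7 char='n'
After 2 (0): row=0 col=0 char='f'
After 3 (k): row=0 col=0 char='f'
After 4 (l): row=0 col=1 char='i'
After 5 (gg): row=0 col=0 char='f'
After 6 (gg): row=0 col=0 char='f'
After 7 (0): row=0 col=0 char='f'
After 8 (w): row=0 col=5 char='s'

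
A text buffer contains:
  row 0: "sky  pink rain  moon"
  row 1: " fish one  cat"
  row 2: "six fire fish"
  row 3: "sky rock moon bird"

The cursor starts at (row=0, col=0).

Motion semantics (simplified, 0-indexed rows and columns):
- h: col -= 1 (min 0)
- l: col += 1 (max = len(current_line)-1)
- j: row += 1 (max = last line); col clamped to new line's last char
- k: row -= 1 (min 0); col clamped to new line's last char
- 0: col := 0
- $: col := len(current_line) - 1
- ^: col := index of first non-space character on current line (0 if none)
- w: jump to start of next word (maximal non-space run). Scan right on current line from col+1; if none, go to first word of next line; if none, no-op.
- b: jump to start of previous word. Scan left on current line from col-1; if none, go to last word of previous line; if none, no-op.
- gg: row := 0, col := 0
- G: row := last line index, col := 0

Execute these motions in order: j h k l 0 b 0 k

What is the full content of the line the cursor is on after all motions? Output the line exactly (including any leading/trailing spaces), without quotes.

Answer: sky  pink rain  moon

Derivation:
After 1 (j): row=1 col=0 char='_'
After 2 (h): row=1 col=0 char='_'
After 3 (k): row=0 col=0 char='s'
After 4 (l): row=0 col=1 char='k'
After 5 (0): row=0 col=0 char='s'
After 6 (b): row=0 col=0 char='s'
After 7 (0): row=0 col=0 char='s'
After 8 (k): row=0 col=0 char='s'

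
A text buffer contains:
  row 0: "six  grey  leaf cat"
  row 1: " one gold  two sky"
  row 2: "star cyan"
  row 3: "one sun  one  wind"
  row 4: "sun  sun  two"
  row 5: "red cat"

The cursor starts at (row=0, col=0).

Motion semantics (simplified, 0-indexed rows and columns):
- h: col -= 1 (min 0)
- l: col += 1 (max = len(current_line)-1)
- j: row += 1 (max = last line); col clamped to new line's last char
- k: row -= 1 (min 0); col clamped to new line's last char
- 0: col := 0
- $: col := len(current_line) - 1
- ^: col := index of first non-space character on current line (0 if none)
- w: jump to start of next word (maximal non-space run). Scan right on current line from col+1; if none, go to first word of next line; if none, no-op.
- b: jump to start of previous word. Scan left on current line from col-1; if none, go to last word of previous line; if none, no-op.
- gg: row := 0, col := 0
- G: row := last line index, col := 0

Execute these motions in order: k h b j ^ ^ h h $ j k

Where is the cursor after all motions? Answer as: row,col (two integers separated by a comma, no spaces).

After 1 (k): row=0 col=0 char='s'
After 2 (h): row=0 col=0 char='s'
After 3 (b): row=0 col=0 char='s'
After 4 (j): row=1 col=0 char='_'
After 5 (^): row=1 col=1 char='o'
After 6 (^): row=1 col=1 char='o'
After 7 (h): row=1 col=0 char='_'
After 8 (h): row=1 col=0 char='_'
After 9 ($): row=1 col=17 char='y'
After 10 (j): row=2 col=8 char='n'
After 11 (k): row=1 col=8 char='d'

Answer: 1,8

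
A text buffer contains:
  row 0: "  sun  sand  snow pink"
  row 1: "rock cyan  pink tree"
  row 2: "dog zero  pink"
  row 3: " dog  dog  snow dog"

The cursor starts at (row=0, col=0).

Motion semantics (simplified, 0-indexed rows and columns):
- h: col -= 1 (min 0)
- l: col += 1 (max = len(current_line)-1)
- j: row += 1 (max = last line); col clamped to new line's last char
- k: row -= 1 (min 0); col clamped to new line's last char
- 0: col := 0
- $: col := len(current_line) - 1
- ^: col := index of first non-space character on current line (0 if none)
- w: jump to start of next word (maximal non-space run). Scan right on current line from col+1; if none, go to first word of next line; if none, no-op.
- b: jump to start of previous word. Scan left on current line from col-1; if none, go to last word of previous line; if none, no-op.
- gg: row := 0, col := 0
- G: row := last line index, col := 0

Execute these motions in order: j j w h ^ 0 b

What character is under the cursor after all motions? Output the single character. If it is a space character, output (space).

Answer: t

Derivation:
After 1 (j): row=1 col=0 char='r'
After 2 (j): row=2 col=0 char='d'
After 3 (w): row=2 col=4 char='z'
After 4 (h): row=2 col=3 char='_'
After 5 (^): row=2 col=0 char='d'
After 6 (0): row=2 col=0 char='d'
After 7 (b): row=1 col=16 char='t'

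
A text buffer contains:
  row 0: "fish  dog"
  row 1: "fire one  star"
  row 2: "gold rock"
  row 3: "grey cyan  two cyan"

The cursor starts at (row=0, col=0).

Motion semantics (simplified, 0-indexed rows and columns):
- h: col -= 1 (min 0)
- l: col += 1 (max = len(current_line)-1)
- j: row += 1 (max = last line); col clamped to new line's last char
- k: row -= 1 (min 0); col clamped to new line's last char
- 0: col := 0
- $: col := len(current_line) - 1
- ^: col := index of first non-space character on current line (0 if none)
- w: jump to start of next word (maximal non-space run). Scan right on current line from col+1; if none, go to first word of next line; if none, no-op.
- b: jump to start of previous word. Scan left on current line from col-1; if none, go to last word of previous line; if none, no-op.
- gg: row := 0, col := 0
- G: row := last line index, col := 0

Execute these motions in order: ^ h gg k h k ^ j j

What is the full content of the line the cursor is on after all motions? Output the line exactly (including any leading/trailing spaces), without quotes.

After 1 (^): row=0 col=0 char='f'
After 2 (h): row=0 col=0 char='f'
After 3 (gg): row=0 col=0 char='f'
After 4 (k): row=0 col=0 char='f'
After 5 (h): row=0 col=0 char='f'
After 6 (k): row=0 col=0 char='f'
After 7 (^): row=0 col=0 char='f'
After 8 (j): row=1 col=0 char='f'
After 9 (j): row=2 col=0 char='g'

Answer: gold rock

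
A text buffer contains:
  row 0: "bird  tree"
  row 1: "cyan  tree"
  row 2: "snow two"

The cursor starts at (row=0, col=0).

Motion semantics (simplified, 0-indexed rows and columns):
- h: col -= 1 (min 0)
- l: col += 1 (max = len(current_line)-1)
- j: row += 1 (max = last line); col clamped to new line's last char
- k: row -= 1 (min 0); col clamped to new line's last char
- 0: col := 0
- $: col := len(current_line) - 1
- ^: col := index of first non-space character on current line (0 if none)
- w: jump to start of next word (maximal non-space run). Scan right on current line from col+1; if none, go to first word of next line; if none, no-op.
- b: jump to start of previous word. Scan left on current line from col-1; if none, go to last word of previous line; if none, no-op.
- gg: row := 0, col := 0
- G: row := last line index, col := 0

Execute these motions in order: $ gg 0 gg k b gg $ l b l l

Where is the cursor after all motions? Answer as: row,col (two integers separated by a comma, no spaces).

Answer: 0,8

Derivation:
After 1 ($): row=0 col=9 char='e'
After 2 (gg): row=0 col=0 char='b'
After 3 (0): row=0 col=0 char='b'
After 4 (gg): row=0 col=0 char='b'
After 5 (k): row=0 col=0 char='b'
After 6 (b): row=0 col=0 char='b'
After 7 (gg): row=0 col=0 char='b'
After 8 ($): row=0 col=9 char='e'
After 9 (l): row=0 col=9 char='e'
After 10 (b): row=0 col=6 char='t'
After 11 (l): row=0 col=7 char='r'
After 12 (l): row=0 col=8 char='e'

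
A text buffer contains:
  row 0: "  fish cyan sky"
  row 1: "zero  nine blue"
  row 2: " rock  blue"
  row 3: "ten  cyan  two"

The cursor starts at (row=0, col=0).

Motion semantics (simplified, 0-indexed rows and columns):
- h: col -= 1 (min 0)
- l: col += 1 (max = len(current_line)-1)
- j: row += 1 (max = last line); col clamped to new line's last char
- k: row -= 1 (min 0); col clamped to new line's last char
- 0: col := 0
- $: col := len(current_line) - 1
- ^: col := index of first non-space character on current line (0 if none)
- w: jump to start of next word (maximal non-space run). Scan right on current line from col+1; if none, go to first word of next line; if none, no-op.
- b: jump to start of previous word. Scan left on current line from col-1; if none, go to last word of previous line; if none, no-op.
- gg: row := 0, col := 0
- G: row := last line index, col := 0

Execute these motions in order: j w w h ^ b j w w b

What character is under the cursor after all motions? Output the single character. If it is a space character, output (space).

Answer: r

Derivation:
After 1 (j): row=1 col=0 char='z'
After 2 (w): row=1 col=6 char='n'
After 3 (w): row=1 col=11 char='b'
After 4 (h): row=1 col=10 char='_'
After 5 (^): row=1 col=0 char='z'
After 6 (b): row=0 col=12 char='s'
After 7 (j): row=1 col=12 char='l'
After 8 (w): row=2 col=1 char='r'
After 9 (w): row=2 col=7 char='b'
After 10 (b): row=2 col=1 char='r'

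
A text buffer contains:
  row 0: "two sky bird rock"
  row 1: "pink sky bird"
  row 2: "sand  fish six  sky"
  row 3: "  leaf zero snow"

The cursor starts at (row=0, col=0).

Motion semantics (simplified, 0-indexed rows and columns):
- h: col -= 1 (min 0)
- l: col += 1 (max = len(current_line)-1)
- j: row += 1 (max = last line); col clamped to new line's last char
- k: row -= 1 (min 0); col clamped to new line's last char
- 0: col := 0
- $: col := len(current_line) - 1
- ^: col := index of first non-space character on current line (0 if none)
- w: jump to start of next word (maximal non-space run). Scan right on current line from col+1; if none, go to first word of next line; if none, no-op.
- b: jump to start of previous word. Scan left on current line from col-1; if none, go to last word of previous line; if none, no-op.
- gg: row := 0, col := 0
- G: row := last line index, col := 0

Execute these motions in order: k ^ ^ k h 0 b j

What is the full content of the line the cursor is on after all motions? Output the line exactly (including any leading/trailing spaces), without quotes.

Answer: pink sky bird

Derivation:
After 1 (k): row=0 col=0 char='t'
After 2 (^): row=0 col=0 char='t'
After 3 (^): row=0 col=0 char='t'
After 4 (k): row=0 col=0 char='t'
After 5 (h): row=0 col=0 char='t'
After 6 (0): row=0 col=0 char='t'
After 7 (b): row=0 col=0 char='t'
After 8 (j): row=1 col=0 char='p'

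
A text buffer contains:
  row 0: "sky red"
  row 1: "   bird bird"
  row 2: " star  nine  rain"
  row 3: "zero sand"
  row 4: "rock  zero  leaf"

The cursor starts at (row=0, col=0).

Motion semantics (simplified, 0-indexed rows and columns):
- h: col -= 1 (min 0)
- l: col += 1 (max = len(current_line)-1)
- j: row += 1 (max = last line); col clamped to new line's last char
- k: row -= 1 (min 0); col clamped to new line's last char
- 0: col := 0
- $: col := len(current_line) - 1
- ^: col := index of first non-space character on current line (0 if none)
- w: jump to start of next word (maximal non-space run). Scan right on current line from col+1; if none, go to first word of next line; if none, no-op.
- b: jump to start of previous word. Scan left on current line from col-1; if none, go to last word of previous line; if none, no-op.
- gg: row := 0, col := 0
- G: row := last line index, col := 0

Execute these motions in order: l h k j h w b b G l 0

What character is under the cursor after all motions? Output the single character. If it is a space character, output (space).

After 1 (l): row=0 col=1 char='k'
After 2 (h): row=0 col=0 char='s'
After 3 (k): row=0 col=0 char='s'
After 4 (j): row=1 col=0 char='_'
After 5 (h): row=1 col=0 char='_'
After 6 (w): row=1 col=3 char='b'
After 7 (b): row=0 col=4 char='r'
After 8 (b): row=0 col=0 char='s'
After 9 (G): row=4 col=0 char='r'
After 10 (l): row=4 col=1 char='o'
After 11 (0): row=4 col=0 char='r'

Answer: r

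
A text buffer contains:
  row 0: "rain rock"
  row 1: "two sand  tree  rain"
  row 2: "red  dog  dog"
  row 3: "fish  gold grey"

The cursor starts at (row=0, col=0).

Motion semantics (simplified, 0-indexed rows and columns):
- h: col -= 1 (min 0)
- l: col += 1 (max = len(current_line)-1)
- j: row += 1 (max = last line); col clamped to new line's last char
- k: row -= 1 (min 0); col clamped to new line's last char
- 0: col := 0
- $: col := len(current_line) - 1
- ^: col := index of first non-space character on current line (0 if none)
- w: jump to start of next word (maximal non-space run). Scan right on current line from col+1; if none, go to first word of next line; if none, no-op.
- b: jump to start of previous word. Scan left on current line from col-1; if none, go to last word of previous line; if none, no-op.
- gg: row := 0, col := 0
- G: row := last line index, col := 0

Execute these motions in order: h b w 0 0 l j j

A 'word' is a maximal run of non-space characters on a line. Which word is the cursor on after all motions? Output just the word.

Answer: red

Derivation:
After 1 (h): row=0 col=0 char='r'
After 2 (b): row=0 col=0 char='r'
After 3 (w): row=0 col=5 char='r'
After 4 (0): row=0 col=0 char='r'
After 5 (0): row=0 col=0 char='r'
After 6 (l): row=0 col=1 char='a'
After 7 (j): row=1 col=1 char='w'
After 8 (j): row=2 col=1 char='e'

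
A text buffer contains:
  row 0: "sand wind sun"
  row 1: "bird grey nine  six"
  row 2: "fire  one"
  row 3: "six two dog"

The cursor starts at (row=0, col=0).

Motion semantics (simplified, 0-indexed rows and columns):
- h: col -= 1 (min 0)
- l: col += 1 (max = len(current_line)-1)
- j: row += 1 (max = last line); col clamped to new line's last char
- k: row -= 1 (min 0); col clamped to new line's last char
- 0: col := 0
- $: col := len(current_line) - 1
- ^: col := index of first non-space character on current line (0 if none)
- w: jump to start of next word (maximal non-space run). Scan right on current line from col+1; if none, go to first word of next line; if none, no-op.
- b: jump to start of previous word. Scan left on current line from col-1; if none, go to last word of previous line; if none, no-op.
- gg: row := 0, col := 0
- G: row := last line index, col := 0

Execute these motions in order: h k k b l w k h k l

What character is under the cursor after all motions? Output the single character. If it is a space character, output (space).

Answer: w

Derivation:
After 1 (h): row=0 col=0 char='s'
After 2 (k): row=0 col=0 char='s'
After 3 (k): row=0 col=0 char='s'
After 4 (b): row=0 col=0 char='s'
After 5 (l): row=0 col=1 char='a'
After 6 (w): row=0 col=5 char='w'
After 7 (k): row=0 col=5 char='w'
After 8 (h): row=0 col=4 char='_'
After 9 (k): row=0 col=4 char='_'
After 10 (l): row=0 col=5 char='w'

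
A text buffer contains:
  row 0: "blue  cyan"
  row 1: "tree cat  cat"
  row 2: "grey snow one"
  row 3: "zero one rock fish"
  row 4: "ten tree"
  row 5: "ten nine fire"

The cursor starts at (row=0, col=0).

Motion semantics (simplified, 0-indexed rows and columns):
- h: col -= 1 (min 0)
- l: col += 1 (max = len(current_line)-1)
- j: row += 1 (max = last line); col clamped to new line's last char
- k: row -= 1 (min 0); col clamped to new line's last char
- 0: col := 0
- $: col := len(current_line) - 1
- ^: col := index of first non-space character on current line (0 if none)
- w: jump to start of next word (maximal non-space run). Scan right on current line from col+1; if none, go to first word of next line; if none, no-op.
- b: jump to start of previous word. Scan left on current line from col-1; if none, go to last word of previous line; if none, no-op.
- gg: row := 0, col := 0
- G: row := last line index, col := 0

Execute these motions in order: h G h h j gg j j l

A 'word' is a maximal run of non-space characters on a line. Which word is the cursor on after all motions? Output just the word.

Answer: grey

Derivation:
After 1 (h): row=0 col=0 char='b'
After 2 (G): row=5 col=0 char='t'
After 3 (h): row=5 col=0 char='t'
After 4 (h): row=5 col=0 char='t'
After 5 (j): row=5 col=0 char='t'
After 6 (gg): row=0 col=0 char='b'
After 7 (j): row=1 col=0 char='t'
After 8 (j): row=2 col=0 char='g'
After 9 (l): row=2 col=1 char='r'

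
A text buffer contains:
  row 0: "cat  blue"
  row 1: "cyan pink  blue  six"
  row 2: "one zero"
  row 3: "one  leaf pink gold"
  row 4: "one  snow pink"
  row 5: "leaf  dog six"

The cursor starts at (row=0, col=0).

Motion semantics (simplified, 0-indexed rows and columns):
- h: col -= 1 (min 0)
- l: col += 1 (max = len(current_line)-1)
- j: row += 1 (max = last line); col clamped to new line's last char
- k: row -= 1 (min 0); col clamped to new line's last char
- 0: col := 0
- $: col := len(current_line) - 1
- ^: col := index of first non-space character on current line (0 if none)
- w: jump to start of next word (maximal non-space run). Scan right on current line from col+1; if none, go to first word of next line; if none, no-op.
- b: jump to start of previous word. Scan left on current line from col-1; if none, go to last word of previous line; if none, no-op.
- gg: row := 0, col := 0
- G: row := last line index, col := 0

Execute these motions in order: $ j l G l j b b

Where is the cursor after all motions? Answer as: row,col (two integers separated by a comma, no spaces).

After 1 ($): row=0 col=8 char='e'
After 2 (j): row=1 col=8 char='k'
After 3 (l): row=1 col=9 char='_'
After 4 (G): row=5 col=0 char='l'
After 5 (l): row=5 col=1 char='e'
After 6 (j): row=5 col=1 char='e'
After 7 (b): row=5 col=0 char='l'
After 8 (b): row=4 col=10 char='p'

Answer: 4,10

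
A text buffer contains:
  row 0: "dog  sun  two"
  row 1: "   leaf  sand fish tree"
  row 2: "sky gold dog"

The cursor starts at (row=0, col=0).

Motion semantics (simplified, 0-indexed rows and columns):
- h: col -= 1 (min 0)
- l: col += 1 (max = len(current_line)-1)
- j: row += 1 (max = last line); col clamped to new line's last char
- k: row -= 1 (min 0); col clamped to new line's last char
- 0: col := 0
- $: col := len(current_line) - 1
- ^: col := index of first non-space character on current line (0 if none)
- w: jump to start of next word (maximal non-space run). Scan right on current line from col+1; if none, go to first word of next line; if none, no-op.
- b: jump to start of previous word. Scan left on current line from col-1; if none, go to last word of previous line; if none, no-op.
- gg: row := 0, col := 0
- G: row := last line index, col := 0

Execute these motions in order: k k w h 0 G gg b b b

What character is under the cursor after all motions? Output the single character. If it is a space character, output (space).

After 1 (k): row=0 col=0 char='d'
After 2 (k): row=0 col=0 char='d'
After 3 (w): row=0 col=5 char='s'
After 4 (h): row=0 col=4 char='_'
After 5 (0): row=0 col=0 char='d'
After 6 (G): row=2 col=0 char='s'
After 7 (gg): row=0 col=0 char='d'
After 8 (b): row=0 col=0 char='d'
After 9 (b): row=0 col=0 char='d'
After 10 (b): row=0 col=0 char='d'

Answer: d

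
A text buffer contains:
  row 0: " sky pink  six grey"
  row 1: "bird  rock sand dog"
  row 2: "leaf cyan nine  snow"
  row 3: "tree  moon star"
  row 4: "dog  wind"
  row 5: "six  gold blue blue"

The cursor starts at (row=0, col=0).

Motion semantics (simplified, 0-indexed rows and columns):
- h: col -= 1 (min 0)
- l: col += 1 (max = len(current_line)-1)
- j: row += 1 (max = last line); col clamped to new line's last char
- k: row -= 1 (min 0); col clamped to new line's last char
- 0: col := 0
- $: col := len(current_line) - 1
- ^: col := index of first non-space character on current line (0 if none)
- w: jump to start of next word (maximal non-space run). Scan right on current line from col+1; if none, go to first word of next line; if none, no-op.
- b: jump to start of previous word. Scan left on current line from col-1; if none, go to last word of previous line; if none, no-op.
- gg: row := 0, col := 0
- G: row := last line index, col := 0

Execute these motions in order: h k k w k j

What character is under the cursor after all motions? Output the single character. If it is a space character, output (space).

Answer: i

Derivation:
After 1 (h): row=0 col=0 char='_'
After 2 (k): row=0 col=0 char='_'
After 3 (k): row=0 col=0 char='_'
After 4 (w): row=0 col=1 char='s'
After 5 (k): row=0 col=1 char='s'
After 6 (j): row=1 col=1 char='i'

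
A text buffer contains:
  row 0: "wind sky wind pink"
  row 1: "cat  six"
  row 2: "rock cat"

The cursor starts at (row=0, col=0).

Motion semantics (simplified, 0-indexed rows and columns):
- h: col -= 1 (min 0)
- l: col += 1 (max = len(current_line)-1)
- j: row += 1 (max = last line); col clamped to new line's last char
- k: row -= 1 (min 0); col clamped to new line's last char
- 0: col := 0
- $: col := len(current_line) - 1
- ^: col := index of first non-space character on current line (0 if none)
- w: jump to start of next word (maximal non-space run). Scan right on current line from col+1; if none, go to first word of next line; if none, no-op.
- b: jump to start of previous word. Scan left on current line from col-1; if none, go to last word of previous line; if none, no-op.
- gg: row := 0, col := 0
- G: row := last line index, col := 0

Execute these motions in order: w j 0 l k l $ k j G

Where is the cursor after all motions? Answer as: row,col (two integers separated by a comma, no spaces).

Answer: 2,0

Derivation:
After 1 (w): row=0 col=5 char='s'
After 2 (j): row=1 col=5 char='s'
After 3 (0): row=1 col=0 char='c'
After 4 (l): row=1 col=1 char='a'
After 5 (k): row=0 col=1 char='i'
After 6 (l): row=0 col=2 char='n'
After 7 ($): row=0 col=17 char='k'
After 8 (k): row=0 col=17 char='k'
After 9 (j): row=1 col=7 char='x'
After 10 (G): row=2 col=0 char='r'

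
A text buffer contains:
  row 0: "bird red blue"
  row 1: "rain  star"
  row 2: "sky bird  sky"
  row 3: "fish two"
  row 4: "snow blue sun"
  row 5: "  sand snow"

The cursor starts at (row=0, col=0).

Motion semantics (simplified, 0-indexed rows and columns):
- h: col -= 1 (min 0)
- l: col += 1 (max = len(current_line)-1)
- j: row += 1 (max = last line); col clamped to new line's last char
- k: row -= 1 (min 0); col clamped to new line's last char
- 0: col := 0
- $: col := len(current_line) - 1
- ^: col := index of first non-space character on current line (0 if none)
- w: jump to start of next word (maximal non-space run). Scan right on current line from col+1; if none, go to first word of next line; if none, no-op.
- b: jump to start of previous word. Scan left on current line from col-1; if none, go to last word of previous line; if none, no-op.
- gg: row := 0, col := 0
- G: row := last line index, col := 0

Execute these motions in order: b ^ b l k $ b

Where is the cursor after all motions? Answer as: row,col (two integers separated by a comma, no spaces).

After 1 (b): row=0 col=0 char='b'
After 2 (^): row=0 col=0 char='b'
After 3 (b): row=0 col=0 char='b'
After 4 (l): row=0 col=1 char='i'
After 5 (k): row=0 col=1 char='i'
After 6 ($): row=0 col=12 char='e'
After 7 (b): row=0 col=9 char='b'

Answer: 0,9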